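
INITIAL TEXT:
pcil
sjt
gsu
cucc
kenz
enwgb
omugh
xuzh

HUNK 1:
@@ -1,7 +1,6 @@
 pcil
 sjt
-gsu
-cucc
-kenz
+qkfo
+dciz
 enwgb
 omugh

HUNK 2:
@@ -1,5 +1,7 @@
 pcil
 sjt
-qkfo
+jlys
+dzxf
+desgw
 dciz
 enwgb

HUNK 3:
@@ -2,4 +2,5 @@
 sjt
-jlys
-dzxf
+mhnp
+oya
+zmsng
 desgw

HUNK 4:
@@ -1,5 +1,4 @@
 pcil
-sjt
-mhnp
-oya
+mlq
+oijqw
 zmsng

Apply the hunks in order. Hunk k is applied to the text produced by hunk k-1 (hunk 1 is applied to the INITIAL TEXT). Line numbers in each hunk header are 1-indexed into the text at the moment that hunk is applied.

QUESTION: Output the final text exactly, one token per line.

Answer: pcil
mlq
oijqw
zmsng
desgw
dciz
enwgb
omugh
xuzh

Derivation:
Hunk 1: at line 1 remove [gsu,cucc,kenz] add [qkfo,dciz] -> 7 lines: pcil sjt qkfo dciz enwgb omugh xuzh
Hunk 2: at line 1 remove [qkfo] add [jlys,dzxf,desgw] -> 9 lines: pcil sjt jlys dzxf desgw dciz enwgb omugh xuzh
Hunk 3: at line 2 remove [jlys,dzxf] add [mhnp,oya,zmsng] -> 10 lines: pcil sjt mhnp oya zmsng desgw dciz enwgb omugh xuzh
Hunk 4: at line 1 remove [sjt,mhnp,oya] add [mlq,oijqw] -> 9 lines: pcil mlq oijqw zmsng desgw dciz enwgb omugh xuzh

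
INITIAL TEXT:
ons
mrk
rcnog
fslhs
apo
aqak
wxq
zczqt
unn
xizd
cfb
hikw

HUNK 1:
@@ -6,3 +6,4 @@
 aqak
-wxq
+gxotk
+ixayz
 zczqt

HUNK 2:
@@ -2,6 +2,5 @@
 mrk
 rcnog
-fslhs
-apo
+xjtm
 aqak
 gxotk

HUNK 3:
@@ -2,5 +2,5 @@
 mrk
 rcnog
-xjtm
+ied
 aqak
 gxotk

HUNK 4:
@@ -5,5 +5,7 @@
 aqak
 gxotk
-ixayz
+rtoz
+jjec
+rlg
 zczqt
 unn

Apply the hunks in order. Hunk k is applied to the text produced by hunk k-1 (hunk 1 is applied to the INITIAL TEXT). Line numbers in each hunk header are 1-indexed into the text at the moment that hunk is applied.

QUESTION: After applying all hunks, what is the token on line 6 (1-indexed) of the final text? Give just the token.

Answer: gxotk

Derivation:
Hunk 1: at line 6 remove [wxq] add [gxotk,ixayz] -> 13 lines: ons mrk rcnog fslhs apo aqak gxotk ixayz zczqt unn xizd cfb hikw
Hunk 2: at line 2 remove [fslhs,apo] add [xjtm] -> 12 lines: ons mrk rcnog xjtm aqak gxotk ixayz zczqt unn xizd cfb hikw
Hunk 3: at line 2 remove [xjtm] add [ied] -> 12 lines: ons mrk rcnog ied aqak gxotk ixayz zczqt unn xizd cfb hikw
Hunk 4: at line 5 remove [ixayz] add [rtoz,jjec,rlg] -> 14 lines: ons mrk rcnog ied aqak gxotk rtoz jjec rlg zczqt unn xizd cfb hikw
Final line 6: gxotk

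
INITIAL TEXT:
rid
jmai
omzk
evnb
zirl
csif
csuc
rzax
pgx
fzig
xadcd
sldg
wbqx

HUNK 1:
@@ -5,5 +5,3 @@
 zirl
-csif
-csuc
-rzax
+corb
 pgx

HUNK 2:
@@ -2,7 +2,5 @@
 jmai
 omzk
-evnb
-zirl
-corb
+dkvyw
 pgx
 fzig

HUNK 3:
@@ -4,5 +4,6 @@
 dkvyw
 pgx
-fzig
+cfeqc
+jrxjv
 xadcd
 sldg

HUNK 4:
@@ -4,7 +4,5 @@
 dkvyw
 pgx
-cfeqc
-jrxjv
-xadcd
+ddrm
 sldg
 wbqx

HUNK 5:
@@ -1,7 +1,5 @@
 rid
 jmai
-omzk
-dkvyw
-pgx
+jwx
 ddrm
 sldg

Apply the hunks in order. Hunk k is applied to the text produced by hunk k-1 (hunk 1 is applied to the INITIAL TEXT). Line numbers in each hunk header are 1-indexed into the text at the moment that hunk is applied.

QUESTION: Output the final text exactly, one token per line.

Hunk 1: at line 5 remove [csif,csuc,rzax] add [corb] -> 11 lines: rid jmai omzk evnb zirl corb pgx fzig xadcd sldg wbqx
Hunk 2: at line 2 remove [evnb,zirl,corb] add [dkvyw] -> 9 lines: rid jmai omzk dkvyw pgx fzig xadcd sldg wbqx
Hunk 3: at line 4 remove [fzig] add [cfeqc,jrxjv] -> 10 lines: rid jmai omzk dkvyw pgx cfeqc jrxjv xadcd sldg wbqx
Hunk 4: at line 4 remove [cfeqc,jrxjv,xadcd] add [ddrm] -> 8 lines: rid jmai omzk dkvyw pgx ddrm sldg wbqx
Hunk 5: at line 1 remove [omzk,dkvyw,pgx] add [jwx] -> 6 lines: rid jmai jwx ddrm sldg wbqx

Answer: rid
jmai
jwx
ddrm
sldg
wbqx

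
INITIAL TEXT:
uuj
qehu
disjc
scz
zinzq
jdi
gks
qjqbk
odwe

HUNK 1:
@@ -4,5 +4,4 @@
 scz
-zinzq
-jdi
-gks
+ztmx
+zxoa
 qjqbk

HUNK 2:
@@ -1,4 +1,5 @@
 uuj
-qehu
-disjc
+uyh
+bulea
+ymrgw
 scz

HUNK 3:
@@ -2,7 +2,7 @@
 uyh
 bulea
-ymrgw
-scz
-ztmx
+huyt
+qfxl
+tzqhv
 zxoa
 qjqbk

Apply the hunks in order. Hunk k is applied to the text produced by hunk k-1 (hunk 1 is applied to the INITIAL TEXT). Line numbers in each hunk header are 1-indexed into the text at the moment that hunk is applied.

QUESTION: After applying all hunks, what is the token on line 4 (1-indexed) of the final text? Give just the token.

Answer: huyt

Derivation:
Hunk 1: at line 4 remove [zinzq,jdi,gks] add [ztmx,zxoa] -> 8 lines: uuj qehu disjc scz ztmx zxoa qjqbk odwe
Hunk 2: at line 1 remove [qehu,disjc] add [uyh,bulea,ymrgw] -> 9 lines: uuj uyh bulea ymrgw scz ztmx zxoa qjqbk odwe
Hunk 3: at line 2 remove [ymrgw,scz,ztmx] add [huyt,qfxl,tzqhv] -> 9 lines: uuj uyh bulea huyt qfxl tzqhv zxoa qjqbk odwe
Final line 4: huyt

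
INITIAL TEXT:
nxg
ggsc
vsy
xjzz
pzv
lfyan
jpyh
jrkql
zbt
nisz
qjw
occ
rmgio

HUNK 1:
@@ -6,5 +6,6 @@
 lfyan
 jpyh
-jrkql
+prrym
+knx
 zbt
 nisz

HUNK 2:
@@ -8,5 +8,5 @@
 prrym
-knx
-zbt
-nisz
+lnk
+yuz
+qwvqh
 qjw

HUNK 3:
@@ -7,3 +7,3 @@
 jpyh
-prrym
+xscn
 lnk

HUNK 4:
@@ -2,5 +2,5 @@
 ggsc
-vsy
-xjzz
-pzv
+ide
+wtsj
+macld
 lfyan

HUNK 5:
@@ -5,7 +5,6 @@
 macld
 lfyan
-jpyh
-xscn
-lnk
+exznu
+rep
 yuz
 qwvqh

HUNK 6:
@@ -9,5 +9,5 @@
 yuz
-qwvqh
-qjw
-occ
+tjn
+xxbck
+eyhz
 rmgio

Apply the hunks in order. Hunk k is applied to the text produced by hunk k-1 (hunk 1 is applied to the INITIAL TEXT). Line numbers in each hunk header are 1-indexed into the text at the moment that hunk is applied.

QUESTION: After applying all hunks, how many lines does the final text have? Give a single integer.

Answer: 13

Derivation:
Hunk 1: at line 6 remove [jrkql] add [prrym,knx] -> 14 lines: nxg ggsc vsy xjzz pzv lfyan jpyh prrym knx zbt nisz qjw occ rmgio
Hunk 2: at line 8 remove [knx,zbt,nisz] add [lnk,yuz,qwvqh] -> 14 lines: nxg ggsc vsy xjzz pzv lfyan jpyh prrym lnk yuz qwvqh qjw occ rmgio
Hunk 3: at line 7 remove [prrym] add [xscn] -> 14 lines: nxg ggsc vsy xjzz pzv lfyan jpyh xscn lnk yuz qwvqh qjw occ rmgio
Hunk 4: at line 2 remove [vsy,xjzz,pzv] add [ide,wtsj,macld] -> 14 lines: nxg ggsc ide wtsj macld lfyan jpyh xscn lnk yuz qwvqh qjw occ rmgio
Hunk 5: at line 5 remove [jpyh,xscn,lnk] add [exznu,rep] -> 13 lines: nxg ggsc ide wtsj macld lfyan exznu rep yuz qwvqh qjw occ rmgio
Hunk 6: at line 9 remove [qwvqh,qjw,occ] add [tjn,xxbck,eyhz] -> 13 lines: nxg ggsc ide wtsj macld lfyan exznu rep yuz tjn xxbck eyhz rmgio
Final line count: 13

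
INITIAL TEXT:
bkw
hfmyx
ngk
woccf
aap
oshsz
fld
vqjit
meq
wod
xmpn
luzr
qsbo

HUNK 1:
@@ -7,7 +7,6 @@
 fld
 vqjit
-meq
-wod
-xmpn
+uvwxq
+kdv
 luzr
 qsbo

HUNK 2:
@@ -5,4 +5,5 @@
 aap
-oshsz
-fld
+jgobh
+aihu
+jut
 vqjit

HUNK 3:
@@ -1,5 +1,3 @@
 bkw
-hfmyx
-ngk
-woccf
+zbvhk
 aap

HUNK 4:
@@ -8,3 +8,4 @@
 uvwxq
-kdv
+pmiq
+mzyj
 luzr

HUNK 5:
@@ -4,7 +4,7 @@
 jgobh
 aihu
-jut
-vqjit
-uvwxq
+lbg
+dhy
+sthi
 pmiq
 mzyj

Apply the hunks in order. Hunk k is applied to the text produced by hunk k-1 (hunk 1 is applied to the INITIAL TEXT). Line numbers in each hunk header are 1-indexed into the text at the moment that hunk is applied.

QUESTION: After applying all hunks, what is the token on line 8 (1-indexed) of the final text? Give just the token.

Hunk 1: at line 7 remove [meq,wod,xmpn] add [uvwxq,kdv] -> 12 lines: bkw hfmyx ngk woccf aap oshsz fld vqjit uvwxq kdv luzr qsbo
Hunk 2: at line 5 remove [oshsz,fld] add [jgobh,aihu,jut] -> 13 lines: bkw hfmyx ngk woccf aap jgobh aihu jut vqjit uvwxq kdv luzr qsbo
Hunk 3: at line 1 remove [hfmyx,ngk,woccf] add [zbvhk] -> 11 lines: bkw zbvhk aap jgobh aihu jut vqjit uvwxq kdv luzr qsbo
Hunk 4: at line 8 remove [kdv] add [pmiq,mzyj] -> 12 lines: bkw zbvhk aap jgobh aihu jut vqjit uvwxq pmiq mzyj luzr qsbo
Hunk 5: at line 4 remove [jut,vqjit,uvwxq] add [lbg,dhy,sthi] -> 12 lines: bkw zbvhk aap jgobh aihu lbg dhy sthi pmiq mzyj luzr qsbo
Final line 8: sthi

Answer: sthi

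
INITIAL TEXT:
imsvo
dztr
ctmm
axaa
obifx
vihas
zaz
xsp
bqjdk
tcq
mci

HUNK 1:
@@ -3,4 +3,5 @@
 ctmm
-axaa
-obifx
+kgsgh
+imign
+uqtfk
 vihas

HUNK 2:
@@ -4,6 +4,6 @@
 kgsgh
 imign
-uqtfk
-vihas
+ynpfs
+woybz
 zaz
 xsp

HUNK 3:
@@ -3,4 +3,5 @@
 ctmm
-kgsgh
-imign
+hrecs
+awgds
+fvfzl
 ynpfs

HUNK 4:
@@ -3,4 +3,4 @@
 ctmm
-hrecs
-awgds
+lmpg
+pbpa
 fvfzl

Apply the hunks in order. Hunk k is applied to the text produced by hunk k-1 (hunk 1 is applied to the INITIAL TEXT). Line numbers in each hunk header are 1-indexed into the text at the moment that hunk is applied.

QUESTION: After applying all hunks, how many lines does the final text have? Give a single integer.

Hunk 1: at line 3 remove [axaa,obifx] add [kgsgh,imign,uqtfk] -> 12 lines: imsvo dztr ctmm kgsgh imign uqtfk vihas zaz xsp bqjdk tcq mci
Hunk 2: at line 4 remove [uqtfk,vihas] add [ynpfs,woybz] -> 12 lines: imsvo dztr ctmm kgsgh imign ynpfs woybz zaz xsp bqjdk tcq mci
Hunk 3: at line 3 remove [kgsgh,imign] add [hrecs,awgds,fvfzl] -> 13 lines: imsvo dztr ctmm hrecs awgds fvfzl ynpfs woybz zaz xsp bqjdk tcq mci
Hunk 4: at line 3 remove [hrecs,awgds] add [lmpg,pbpa] -> 13 lines: imsvo dztr ctmm lmpg pbpa fvfzl ynpfs woybz zaz xsp bqjdk tcq mci
Final line count: 13

Answer: 13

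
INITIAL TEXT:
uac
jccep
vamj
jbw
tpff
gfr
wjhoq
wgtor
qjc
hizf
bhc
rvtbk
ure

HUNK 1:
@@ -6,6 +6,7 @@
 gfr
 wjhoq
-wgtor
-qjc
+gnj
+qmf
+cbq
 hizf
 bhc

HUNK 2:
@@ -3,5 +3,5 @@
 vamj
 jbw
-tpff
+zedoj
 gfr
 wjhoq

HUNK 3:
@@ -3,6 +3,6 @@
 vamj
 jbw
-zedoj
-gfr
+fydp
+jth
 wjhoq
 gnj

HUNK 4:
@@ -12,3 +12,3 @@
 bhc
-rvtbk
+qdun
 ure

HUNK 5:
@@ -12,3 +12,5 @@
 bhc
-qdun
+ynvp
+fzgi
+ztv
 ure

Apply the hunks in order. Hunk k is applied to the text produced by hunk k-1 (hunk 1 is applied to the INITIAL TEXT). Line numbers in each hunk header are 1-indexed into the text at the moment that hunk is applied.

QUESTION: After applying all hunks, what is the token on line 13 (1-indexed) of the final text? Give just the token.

Answer: ynvp

Derivation:
Hunk 1: at line 6 remove [wgtor,qjc] add [gnj,qmf,cbq] -> 14 lines: uac jccep vamj jbw tpff gfr wjhoq gnj qmf cbq hizf bhc rvtbk ure
Hunk 2: at line 3 remove [tpff] add [zedoj] -> 14 lines: uac jccep vamj jbw zedoj gfr wjhoq gnj qmf cbq hizf bhc rvtbk ure
Hunk 3: at line 3 remove [zedoj,gfr] add [fydp,jth] -> 14 lines: uac jccep vamj jbw fydp jth wjhoq gnj qmf cbq hizf bhc rvtbk ure
Hunk 4: at line 12 remove [rvtbk] add [qdun] -> 14 lines: uac jccep vamj jbw fydp jth wjhoq gnj qmf cbq hizf bhc qdun ure
Hunk 5: at line 12 remove [qdun] add [ynvp,fzgi,ztv] -> 16 lines: uac jccep vamj jbw fydp jth wjhoq gnj qmf cbq hizf bhc ynvp fzgi ztv ure
Final line 13: ynvp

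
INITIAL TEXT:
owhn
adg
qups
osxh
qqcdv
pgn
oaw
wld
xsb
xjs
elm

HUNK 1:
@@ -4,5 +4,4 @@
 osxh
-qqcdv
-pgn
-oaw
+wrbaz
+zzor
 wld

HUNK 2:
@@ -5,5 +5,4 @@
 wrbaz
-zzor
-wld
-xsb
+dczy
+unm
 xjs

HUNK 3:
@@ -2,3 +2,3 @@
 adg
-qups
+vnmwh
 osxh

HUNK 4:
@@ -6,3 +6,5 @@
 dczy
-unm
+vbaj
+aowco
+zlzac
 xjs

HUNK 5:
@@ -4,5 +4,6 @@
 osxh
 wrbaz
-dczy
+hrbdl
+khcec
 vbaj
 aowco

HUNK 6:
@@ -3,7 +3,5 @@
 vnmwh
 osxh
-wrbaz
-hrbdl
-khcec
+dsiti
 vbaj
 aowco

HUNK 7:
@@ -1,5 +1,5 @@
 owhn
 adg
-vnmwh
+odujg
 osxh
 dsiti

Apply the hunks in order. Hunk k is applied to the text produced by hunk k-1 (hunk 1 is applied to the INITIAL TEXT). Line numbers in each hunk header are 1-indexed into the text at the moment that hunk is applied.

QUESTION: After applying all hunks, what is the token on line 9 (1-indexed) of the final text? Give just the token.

Hunk 1: at line 4 remove [qqcdv,pgn,oaw] add [wrbaz,zzor] -> 10 lines: owhn adg qups osxh wrbaz zzor wld xsb xjs elm
Hunk 2: at line 5 remove [zzor,wld,xsb] add [dczy,unm] -> 9 lines: owhn adg qups osxh wrbaz dczy unm xjs elm
Hunk 3: at line 2 remove [qups] add [vnmwh] -> 9 lines: owhn adg vnmwh osxh wrbaz dczy unm xjs elm
Hunk 4: at line 6 remove [unm] add [vbaj,aowco,zlzac] -> 11 lines: owhn adg vnmwh osxh wrbaz dczy vbaj aowco zlzac xjs elm
Hunk 5: at line 4 remove [dczy] add [hrbdl,khcec] -> 12 lines: owhn adg vnmwh osxh wrbaz hrbdl khcec vbaj aowco zlzac xjs elm
Hunk 6: at line 3 remove [wrbaz,hrbdl,khcec] add [dsiti] -> 10 lines: owhn adg vnmwh osxh dsiti vbaj aowco zlzac xjs elm
Hunk 7: at line 1 remove [vnmwh] add [odujg] -> 10 lines: owhn adg odujg osxh dsiti vbaj aowco zlzac xjs elm
Final line 9: xjs

Answer: xjs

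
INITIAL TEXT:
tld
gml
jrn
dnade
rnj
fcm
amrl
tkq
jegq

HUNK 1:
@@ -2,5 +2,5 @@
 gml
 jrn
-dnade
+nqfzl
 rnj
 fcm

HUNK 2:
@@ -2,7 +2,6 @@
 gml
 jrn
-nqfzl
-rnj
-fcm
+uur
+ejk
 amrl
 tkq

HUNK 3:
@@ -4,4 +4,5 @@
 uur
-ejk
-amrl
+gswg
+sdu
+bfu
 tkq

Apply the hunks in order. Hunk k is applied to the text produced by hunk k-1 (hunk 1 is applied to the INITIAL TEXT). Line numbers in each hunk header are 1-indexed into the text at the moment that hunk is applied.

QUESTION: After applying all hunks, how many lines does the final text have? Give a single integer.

Hunk 1: at line 2 remove [dnade] add [nqfzl] -> 9 lines: tld gml jrn nqfzl rnj fcm amrl tkq jegq
Hunk 2: at line 2 remove [nqfzl,rnj,fcm] add [uur,ejk] -> 8 lines: tld gml jrn uur ejk amrl tkq jegq
Hunk 3: at line 4 remove [ejk,amrl] add [gswg,sdu,bfu] -> 9 lines: tld gml jrn uur gswg sdu bfu tkq jegq
Final line count: 9

Answer: 9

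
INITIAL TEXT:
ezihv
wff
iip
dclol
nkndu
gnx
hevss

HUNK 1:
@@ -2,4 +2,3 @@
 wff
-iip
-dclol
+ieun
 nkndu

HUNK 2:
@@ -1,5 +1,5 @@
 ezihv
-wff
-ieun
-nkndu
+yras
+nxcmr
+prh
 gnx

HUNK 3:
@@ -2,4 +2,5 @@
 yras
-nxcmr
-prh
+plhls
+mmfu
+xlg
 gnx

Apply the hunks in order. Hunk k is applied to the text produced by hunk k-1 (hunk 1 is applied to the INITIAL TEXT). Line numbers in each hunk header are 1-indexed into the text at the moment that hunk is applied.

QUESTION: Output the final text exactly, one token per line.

Answer: ezihv
yras
plhls
mmfu
xlg
gnx
hevss

Derivation:
Hunk 1: at line 2 remove [iip,dclol] add [ieun] -> 6 lines: ezihv wff ieun nkndu gnx hevss
Hunk 2: at line 1 remove [wff,ieun,nkndu] add [yras,nxcmr,prh] -> 6 lines: ezihv yras nxcmr prh gnx hevss
Hunk 3: at line 2 remove [nxcmr,prh] add [plhls,mmfu,xlg] -> 7 lines: ezihv yras plhls mmfu xlg gnx hevss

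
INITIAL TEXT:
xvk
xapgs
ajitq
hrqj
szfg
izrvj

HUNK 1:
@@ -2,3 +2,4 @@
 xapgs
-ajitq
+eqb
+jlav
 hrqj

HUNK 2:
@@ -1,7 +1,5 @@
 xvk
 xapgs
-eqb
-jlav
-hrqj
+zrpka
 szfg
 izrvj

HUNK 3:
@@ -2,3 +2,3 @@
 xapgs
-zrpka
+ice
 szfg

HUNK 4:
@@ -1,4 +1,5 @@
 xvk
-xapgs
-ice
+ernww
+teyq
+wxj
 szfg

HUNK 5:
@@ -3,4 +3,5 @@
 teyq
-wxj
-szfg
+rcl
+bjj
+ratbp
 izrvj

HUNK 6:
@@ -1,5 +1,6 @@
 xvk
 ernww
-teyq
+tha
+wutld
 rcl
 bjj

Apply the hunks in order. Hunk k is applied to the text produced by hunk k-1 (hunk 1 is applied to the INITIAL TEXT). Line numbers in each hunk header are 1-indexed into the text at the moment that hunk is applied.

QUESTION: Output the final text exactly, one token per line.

Answer: xvk
ernww
tha
wutld
rcl
bjj
ratbp
izrvj

Derivation:
Hunk 1: at line 2 remove [ajitq] add [eqb,jlav] -> 7 lines: xvk xapgs eqb jlav hrqj szfg izrvj
Hunk 2: at line 1 remove [eqb,jlav,hrqj] add [zrpka] -> 5 lines: xvk xapgs zrpka szfg izrvj
Hunk 3: at line 2 remove [zrpka] add [ice] -> 5 lines: xvk xapgs ice szfg izrvj
Hunk 4: at line 1 remove [xapgs,ice] add [ernww,teyq,wxj] -> 6 lines: xvk ernww teyq wxj szfg izrvj
Hunk 5: at line 3 remove [wxj,szfg] add [rcl,bjj,ratbp] -> 7 lines: xvk ernww teyq rcl bjj ratbp izrvj
Hunk 6: at line 1 remove [teyq] add [tha,wutld] -> 8 lines: xvk ernww tha wutld rcl bjj ratbp izrvj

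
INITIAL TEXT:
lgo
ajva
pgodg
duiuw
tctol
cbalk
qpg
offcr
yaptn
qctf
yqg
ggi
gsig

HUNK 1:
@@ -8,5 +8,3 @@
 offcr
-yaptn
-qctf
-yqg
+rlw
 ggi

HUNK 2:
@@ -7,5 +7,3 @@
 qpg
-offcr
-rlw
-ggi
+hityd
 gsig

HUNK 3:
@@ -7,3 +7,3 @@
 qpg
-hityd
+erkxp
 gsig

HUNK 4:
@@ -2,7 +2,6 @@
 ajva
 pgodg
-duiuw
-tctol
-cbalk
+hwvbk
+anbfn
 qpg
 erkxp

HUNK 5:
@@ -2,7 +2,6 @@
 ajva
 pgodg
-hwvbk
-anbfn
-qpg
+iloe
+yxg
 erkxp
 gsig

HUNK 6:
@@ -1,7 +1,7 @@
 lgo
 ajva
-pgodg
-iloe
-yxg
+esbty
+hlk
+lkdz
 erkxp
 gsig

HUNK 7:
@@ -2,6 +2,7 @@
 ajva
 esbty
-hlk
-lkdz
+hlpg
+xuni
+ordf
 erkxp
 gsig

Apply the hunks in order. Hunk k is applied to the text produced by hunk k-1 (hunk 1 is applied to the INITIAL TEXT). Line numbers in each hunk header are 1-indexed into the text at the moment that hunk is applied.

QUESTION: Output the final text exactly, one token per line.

Hunk 1: at line 8 remove [yaptn,qctf,yqg] add [rlw] -> 11 lines: lgo ajva pgodg duiuw tctol cbalk qpg offcr rlw ggi gsig
Hunk 2: at line 7 remove [offcr,rlw,ggi] add [hityd] -> 9 lines: lgo ajva pgodg duiuw tctol cbalk qpg hityd gsig
Hunk 3: at line 7 remove [hityd] add [erkxp] -> 9 lines: lgo ajva pgodg duiuw tctol cbalk qpg erkxp gsig
Hunk 4: at line 2 remove [duiuw,tctol,cbalk] add [hwvbk,anbfn] -> 8 lines: lgo ajva pgodg hwvbk anbfn qpg erkxp gsig
Hunk 5: at line 2 remove [hwvbk,anbfn,qpg] add [iloe,yxg] -> 7 lines: lgo ajva pgodg iloe yxg erkxp gsig
Hunk 6: at line 1 remove [pgodg,iloe,yxg] add [esbty,hlk,lkdz] -> 7 lines: lgo ajva esbty hlk lkdz erkxp gsig
Hunk 7: at line 2 remove [hlk,lkdz] add [hlpg,xuni,ordf] -> 8 lines: lgo ajva esbty hlpg xuni ordf erkxp gsig

Answer: lgo
ajva
esbty
hlpg
xuni
ordf
erkxp
gsig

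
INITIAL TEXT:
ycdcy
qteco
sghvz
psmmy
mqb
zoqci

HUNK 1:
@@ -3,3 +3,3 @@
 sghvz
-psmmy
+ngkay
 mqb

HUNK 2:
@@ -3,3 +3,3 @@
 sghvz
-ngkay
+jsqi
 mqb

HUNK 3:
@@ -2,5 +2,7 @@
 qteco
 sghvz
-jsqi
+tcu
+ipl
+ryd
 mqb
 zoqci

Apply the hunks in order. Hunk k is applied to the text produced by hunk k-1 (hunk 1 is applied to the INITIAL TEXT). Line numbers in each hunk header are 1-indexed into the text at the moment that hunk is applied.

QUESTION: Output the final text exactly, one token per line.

Hunk 1: at line 3 remove [psmmy] add [ngkay] -> 6 lines: ycdcy qteco sghvz ngkay mqb zoqci
Hunk 2: at line 3 remove [ngkay] add [jsqi] -> 6 lines: ycdcy qteco sghvz jsqi mqb zoqci
Hunk 3: at line 2 remove [jsqi] add [tcu,ipl,ryd] -> 8 lines: ycdcy qteco sghvz tcu ipl ryd mqb zoqci

Answer: ycdcy
qteco
sghvz
tcu
ipl
ryd
mqb
zoqci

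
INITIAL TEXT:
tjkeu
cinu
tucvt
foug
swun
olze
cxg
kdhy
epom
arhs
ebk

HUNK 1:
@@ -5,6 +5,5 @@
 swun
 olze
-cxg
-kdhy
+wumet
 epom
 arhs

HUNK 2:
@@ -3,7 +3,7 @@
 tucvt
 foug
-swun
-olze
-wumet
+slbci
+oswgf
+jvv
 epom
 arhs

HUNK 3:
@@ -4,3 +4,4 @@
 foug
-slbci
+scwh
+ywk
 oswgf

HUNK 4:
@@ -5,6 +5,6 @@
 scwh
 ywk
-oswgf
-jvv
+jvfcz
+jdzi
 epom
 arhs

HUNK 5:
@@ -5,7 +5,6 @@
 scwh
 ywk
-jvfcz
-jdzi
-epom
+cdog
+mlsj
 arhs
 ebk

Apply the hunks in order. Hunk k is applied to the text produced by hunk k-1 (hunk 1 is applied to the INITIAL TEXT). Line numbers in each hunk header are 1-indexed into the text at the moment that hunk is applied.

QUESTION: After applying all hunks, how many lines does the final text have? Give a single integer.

Answer: 10

Derivation:
Hunk 1: at line 5 remove [cxg,kdhy] add [wumet] -> 10 lines: tjkeu cinu tucvt foug swun olze wumet epom arhs ebk
Hunk 2: at line 3 remove [swun,olze,wumet] add [slbci,oswgf,jvv] -> 10 lines: tjkeu cinu tucvt foug slbci oswgf jvv epom arhs ebk
Hunk 3: at line 4 remove [slbci] add [scwh,ywk] -> 11 lines: tjkeu cinu tucvt foug scwh ywk oswgf jvv epom arhs ebk
Hunk 4: at line 5 remove [oswgf,jvv] add [jvfcz,jdzi] -> 11 lines: tjkeu cinu tucvt foug scwh ywk jvfcz jdzi epom arhs ebk
Hunk 5: at line 5 remove [jvfcz,jdzi,epom] add [cdog,mlsj] -> 10 lines: tjkeu cinu tucvt foug scwh ywk cdog mlsj arhs ebk
Final line count: 10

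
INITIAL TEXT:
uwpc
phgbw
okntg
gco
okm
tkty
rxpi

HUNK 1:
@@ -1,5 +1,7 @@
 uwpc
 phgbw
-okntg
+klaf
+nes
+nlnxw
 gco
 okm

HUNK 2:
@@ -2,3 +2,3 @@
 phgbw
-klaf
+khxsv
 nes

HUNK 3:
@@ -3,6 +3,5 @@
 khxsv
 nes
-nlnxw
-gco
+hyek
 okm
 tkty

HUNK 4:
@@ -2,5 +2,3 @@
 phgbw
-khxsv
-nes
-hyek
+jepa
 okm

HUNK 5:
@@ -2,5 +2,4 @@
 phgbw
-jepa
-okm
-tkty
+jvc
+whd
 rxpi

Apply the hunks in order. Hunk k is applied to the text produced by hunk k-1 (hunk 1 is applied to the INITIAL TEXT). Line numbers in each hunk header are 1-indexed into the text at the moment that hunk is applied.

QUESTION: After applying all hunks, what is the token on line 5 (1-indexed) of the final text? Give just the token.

Answer: rxpi

Derivation:
Hunk 1: at line 1 remove [okntg] add [klaf,nes,nlnxw] -> 9 lines: uwpc phgbw klaf nes nlnxw gco okm tkty rxpi
Hunk 2: at line 2 remove [klaf] add [khxsv] -> 9 lines: uwpc phgbw khxsv nes nlnxw gco okm tkty rxpi
Hunk 3: at line 3 remove [nlnxw,gco] add [hyek] -> 8 lines: uwpc phgbw khxsv nes hyek okm tkty rxpi
Hunk 4: at line 2 remove [khxsv,nes,hyek] add [jepa] -> 6 lines: uwpc phgbw jepa okm tkty rxpi
Hunk 5: at line 2 remove [jepa,okm,tkty] add [jvc,whd] -> 5 lines: uwpc phgbw jvc whd rxpi
Final line 5: rxpi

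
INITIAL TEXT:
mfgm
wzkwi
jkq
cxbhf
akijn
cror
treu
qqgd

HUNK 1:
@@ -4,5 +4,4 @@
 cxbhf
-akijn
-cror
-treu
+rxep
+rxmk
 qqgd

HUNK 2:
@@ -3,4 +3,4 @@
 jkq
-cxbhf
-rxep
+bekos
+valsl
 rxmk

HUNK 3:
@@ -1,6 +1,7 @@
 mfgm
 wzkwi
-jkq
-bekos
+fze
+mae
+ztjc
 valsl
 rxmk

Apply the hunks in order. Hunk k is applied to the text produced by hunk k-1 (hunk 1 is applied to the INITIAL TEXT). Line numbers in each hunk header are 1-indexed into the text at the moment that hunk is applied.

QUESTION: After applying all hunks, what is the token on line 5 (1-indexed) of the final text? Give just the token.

Answer: ztjc

Derivation:
Hunk 1: at line 4 remove [akijn,cror,treu] add [rxep,rxmk] -> 7 lines: mfgm wzkwi jkq cxbhf rxep rxmk qqgd
Hunk 2: at line 3 remove [cxbhf,rxep] add [bekos,valsl] -> 7 lines: mfgm wzkwi jkq bekos valsl rxmk qqgd
Hunk 3: at line 1 remove [jkq,bekos] add [fze,mae,ztjc] -> 8 lines: mfgm wzkwi fze mae ztjc valsl rxmk qqgd
Final line 5: ztjc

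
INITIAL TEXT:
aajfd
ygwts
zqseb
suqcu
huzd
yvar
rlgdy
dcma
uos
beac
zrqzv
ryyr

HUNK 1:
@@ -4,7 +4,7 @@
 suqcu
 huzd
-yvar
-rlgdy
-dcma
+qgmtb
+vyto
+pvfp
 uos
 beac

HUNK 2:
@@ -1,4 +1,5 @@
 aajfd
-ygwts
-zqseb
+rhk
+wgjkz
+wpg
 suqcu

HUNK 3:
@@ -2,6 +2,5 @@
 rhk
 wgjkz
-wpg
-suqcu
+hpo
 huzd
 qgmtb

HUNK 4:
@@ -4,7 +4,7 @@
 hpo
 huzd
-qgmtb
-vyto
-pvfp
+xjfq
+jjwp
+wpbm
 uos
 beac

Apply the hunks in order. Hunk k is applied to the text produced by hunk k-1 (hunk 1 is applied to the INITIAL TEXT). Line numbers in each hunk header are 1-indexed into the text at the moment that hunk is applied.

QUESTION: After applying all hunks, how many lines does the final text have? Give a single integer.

Answer: 12

Derivation:
Hunk 1: at line 4 remove [yvar,rlgdy,dcma] add [qgmtb,vyto,pvfp] -> 12 lines: aajfd ygwts zqseb suqcu huzd qgmtb vyto pvfp uos beac zrqzv ryyr
Hunk 2: at line 1 remove [ygwts,zqseb] add [rhk,wgjkz,wpg] -> 13 lines: aajfd rhk wgjkz wpg suqcu huzd qgmtb vyto pvfp uos beac zrqzv ryyr
Hunk 3: at line 2 remove [wpg,suqcu] add [hpo] -> 12 lines: aajfd rhk wgjkz hpo huzd qgmtb vyto pvfp uos beac zrqzv ryyr
Hunk 4: at line 4 remove [qgmtb,vyto,pvfp] add [xjfq,jjwp,wpbm] -> 12 lines: aajfd rhk wgjkz hpo huzd xjfq jjwp wpbm uos beac zrqzv ryyr
Final line count: 12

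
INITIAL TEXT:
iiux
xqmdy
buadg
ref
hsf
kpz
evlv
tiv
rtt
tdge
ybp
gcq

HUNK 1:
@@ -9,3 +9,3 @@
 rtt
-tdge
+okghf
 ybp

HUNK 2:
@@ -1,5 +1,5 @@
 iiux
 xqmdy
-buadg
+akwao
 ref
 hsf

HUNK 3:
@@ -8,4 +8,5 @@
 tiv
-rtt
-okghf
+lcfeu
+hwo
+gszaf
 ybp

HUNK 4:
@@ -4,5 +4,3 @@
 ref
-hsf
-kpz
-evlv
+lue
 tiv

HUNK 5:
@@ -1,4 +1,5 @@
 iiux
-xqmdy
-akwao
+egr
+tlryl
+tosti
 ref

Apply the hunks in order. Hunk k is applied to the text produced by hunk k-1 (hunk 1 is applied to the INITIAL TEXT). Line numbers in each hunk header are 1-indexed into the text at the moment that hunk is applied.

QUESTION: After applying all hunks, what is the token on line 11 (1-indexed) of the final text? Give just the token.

Hunk 1: at line 9 remove [tdge] add [okghf] -> 12 lines: iiux xqmdy buadg ref hsf kpz evlv tiv rtt okghf ybp gcq
Hunk 2: at line 1 remove [buadg] add [akwao] -> 12 lines: iiux xqmdy akwao ref hsf kpz evlv tiv rtt okghf ybp gcq
Hunk 3: at line 8 remove [rtt,okghf] add [lcfeu,hwo,gszaf] -> 13 lines: iiux xqmdy akwao ref hsf kpz evlv tiv lcfeu hwo gszaf ybp gcq
Hunk 4: at line 4 remove [hsf,kpz,evlv] add [lue] -> 11 lines: iiux xqmdy akwao ref lue tiv lcfeu hwo gszaf ybp gcq
Hunk 5: at line 1 remove [xqmdy,akwao] add [egr,tlryl,tosti] -> 12 lines: iiux egr tlryl tosti ref lue tiv lcfeu hwo gszaf ybp gcq
Final line 11: ybp

Answer: ybp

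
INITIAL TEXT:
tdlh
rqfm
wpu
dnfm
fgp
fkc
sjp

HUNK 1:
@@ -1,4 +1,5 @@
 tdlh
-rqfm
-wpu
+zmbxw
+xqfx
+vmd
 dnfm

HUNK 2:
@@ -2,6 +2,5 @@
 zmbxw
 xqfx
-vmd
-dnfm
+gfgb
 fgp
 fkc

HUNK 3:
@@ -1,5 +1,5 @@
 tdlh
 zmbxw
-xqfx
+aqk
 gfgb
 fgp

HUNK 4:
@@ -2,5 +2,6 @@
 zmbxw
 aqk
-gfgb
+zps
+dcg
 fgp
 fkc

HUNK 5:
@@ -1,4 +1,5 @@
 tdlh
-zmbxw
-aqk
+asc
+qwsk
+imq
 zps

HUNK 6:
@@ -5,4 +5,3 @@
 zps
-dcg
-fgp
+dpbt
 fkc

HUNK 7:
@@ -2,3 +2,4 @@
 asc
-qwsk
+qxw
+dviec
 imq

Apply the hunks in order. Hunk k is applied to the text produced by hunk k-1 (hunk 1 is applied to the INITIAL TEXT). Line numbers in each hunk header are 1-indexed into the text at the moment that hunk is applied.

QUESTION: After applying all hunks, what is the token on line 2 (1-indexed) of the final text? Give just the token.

Hunk 1: at line 1 remove [rqfm,wpu] add [zmbxw,xqfx,vmd] -> 8 lines: tdlh zmbxw xqfx vmd dnfm fgp fkc sjp
Hunk 2: at line 2 remove [vmd,dnfm] add [gfgb] -> 7 lines: tdlh zmbxw xqfx gfgb fgp fkc sjp
Hunk 3: at line 1 remove [xqfx] add [aqk] -> 7 lines: tdlh zmbxw aqk gfgb fgp fkc sjp
Hunk 4: at line 2 remove [gfgb] add [zps,dcg] -> 8 lines: tdlh zmbxw aqk zps dcg fgp fkc sjp
Hunk 5: at line 1 remove [zmbxw,aqk] add [asc,qwsk,imq] -> 9 lines: tdlh asc qwsk imq zps dcg fgp fkc sjp
Hunk 6: at line 5 remove [dcg,fgp] add [dpbt] -> 8 lines: tdlh asc qwsk imq zps dpbt fkc sjp
Hunk 7: at line 2 remove [qwsk] add [qxw,dviec] -> 9 lines: tdlh asc qxw dviec imq zps dpbt fkc sjp
Final line 2: asc

Answer: asc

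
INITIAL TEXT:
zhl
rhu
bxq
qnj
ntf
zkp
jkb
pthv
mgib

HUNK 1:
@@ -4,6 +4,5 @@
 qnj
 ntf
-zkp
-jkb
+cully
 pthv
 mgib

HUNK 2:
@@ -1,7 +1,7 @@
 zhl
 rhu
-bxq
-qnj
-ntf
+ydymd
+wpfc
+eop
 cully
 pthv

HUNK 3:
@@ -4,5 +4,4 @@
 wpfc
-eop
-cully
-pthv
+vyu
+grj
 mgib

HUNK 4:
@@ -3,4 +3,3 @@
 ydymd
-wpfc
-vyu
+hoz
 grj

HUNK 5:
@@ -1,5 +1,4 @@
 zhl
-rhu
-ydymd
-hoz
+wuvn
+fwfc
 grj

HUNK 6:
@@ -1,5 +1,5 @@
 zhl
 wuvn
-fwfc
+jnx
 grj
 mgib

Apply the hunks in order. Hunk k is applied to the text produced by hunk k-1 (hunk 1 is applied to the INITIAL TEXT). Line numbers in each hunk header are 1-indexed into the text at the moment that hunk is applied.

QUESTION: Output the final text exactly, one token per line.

Answer: zhl
wuvn
jnx
grj
mgib

Derivation:
Hunk 1: at line 4 remove [zkp,jkb] add [cully] -> 8 lines: zhl rhu bxq qnj ntf cully pthv mgib
Hunk 2: at line 1 remove [bxq,qnj,ntf] add [ydymd,wpfc,eop] -> 8 lines: zhl rhu ydymd wpfc eop cully pthv mgib
Hunk 3: at line 4 remove [eop,cully,pthv] add [vyu,grj] -> 7 lines: zhl rhu ydymd wpfc vyu grj mgib
Hunk 4: at line 3 remove [wpfc,vyu] add [hoz] -> 6 lines: zhl rhu ydymd hoz grj mgib
Hunk 5: at line 1 remove [rhu,ydymd,hoz] add [wuvn,fwfc] -> 5 lines: zhl wuvn fwfc grj mgib
Hunk 6: at line 1 remove [fwfc] add [jnx] -> 5 lines: zhl wuvn jnx grj mgib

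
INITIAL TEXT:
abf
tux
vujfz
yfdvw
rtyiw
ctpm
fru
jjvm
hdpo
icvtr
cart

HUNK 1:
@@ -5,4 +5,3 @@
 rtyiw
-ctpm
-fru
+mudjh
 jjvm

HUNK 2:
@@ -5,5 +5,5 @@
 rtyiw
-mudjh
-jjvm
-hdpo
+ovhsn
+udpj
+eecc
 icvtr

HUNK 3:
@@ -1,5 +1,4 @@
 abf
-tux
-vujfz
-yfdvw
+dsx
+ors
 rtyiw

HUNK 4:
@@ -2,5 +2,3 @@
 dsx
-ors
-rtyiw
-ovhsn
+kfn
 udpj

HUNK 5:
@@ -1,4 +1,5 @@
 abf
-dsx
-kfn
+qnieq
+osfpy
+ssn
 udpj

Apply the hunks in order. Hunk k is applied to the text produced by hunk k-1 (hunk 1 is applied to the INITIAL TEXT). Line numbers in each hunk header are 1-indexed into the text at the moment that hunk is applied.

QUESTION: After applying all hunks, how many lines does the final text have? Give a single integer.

Hunk 1: at line 5 remove [ctpm,fru] add [mudjh] -> 10 lines: abf tux vujfz yfdvw rtyiw mudjh jjvm hdpo icvtr cart
Hunk 2: at line 5 remove [mudjh,jjvm,hdpo] add [ovhsn,udpj,eecc] -> 10 lines: abf tux vujfz yfdvw rtyiw ovhsn udpj eecc icvtr cart
Hunk 3: at line 1 remove [tux,vujfz,yfdvw] add [dsx,ors] -> 9 lines: abf dsx ors rtyiw ovhsn udpj eecc icvtr cart
Hunk 4: at line 2 remove [ors,rtyiw,ovhsn] add [kfn] -> 7 lines: abf dsx kfn udpj eecc icvtr cart
Hunk 5: at line 1 remove [dsx,kfn] add [qnieq,osfpy,ssn] -> 8 lines: abf qnieq osfpy ssn udpj eecc icvtr cart
Final line count: 8

Answer: 8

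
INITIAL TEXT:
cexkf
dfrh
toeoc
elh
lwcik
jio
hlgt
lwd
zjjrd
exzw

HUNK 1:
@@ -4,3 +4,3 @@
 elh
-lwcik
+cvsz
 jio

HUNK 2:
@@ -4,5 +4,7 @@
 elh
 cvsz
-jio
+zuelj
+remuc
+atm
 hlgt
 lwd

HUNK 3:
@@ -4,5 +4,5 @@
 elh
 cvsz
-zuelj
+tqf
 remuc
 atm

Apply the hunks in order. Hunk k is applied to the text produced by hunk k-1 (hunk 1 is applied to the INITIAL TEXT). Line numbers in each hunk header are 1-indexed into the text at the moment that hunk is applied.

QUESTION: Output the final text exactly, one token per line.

Hunk 1: at line 4 remove [lwcik] add [cvsz] -> 10 lines: cexkf dfrh toeoc elh cvsz jio hlgt lwd zjjrd exzw
Hunk 2: at line 4 remove [jio] add [zuelj,remuc,atm] -> 12 lines: cexkf dfrh toeoc elh cvsz zuelj remuc atm hlgt lwd zjjrd exzw
Hunk 3: at line 4 remove [zuelj] add [tqf] -> 12 lines: cexkf dfrh toeoc elh cvsz tqf remuc atm hlgt lwd zjjrd exzw

Answer: cexkf
dfrh
toeoc
elh
cvsz
tqf
remuc
atm
hlgt
lwd
zjjrd
exzw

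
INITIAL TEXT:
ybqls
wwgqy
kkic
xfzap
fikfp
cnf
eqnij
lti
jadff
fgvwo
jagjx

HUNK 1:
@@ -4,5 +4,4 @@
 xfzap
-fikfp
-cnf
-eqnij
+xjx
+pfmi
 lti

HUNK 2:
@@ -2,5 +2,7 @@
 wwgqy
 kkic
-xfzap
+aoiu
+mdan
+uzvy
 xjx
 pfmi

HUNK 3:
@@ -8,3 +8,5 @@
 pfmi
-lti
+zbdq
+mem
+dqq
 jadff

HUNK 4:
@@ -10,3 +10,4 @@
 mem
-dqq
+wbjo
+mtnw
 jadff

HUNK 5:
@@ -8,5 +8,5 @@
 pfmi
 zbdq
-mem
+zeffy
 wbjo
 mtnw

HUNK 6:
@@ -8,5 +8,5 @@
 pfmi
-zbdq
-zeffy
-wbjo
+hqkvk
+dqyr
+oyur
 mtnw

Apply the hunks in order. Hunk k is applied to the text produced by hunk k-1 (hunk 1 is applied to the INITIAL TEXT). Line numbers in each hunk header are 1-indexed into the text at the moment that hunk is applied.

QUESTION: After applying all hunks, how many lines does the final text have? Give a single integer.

Answer: 15

Derivation:
Hunk 1: at line 4 remove [fikfp,cnf,eqnij] add [xjx,pfmi] -> 10 lines: ybqls wwgqy kkic xfzap xjx pfmi lti jadff fgvwo jagjx
Hunk 2: at line 2 remove [xfzap] add [aoiu,mdan,uzvy] -> 12 lines: ybqls wwgqy kkic aoiu mdan uzvy xjx pfmi lti jadff fgvwo jagjx
Hunk 3: at line 8 remove [lti] add [zbdq,mem,dqq] -> 14 lines: ybqls wwgqy kkic aoiu mdan uzvy xjx pfmi zbdq mem dqq jadff fgvwo jagjx
Hunk 4: at line 10 remove [dqq] add [wbjo,mtnw] -> 15 lines: ybqls wwgqy kkic aoiu mdan uzvy xjx pfmi zbdq mem wbjo mtnw jadff fgvwo jagjx
Hunk 5: at line 8 remove [mem] add [zeffy] -> 15 lines: ybqls wwgqy kkic aoiu mdan uzvy xjx pfmi zbdq zeffy wbjo mtnw jadff fgvwo jagjx
Hunk 6: at line 8 remove [zbdq,zeffy,wbjo] add [hqkvk,dqyr,oyur] -> 15 lines: ybqls wwgqy kkic aoiu mdan uzvy xjx pfmi hqkvk dqyr oyur mtnw jadff fgvwo jagjx
Final line count: 15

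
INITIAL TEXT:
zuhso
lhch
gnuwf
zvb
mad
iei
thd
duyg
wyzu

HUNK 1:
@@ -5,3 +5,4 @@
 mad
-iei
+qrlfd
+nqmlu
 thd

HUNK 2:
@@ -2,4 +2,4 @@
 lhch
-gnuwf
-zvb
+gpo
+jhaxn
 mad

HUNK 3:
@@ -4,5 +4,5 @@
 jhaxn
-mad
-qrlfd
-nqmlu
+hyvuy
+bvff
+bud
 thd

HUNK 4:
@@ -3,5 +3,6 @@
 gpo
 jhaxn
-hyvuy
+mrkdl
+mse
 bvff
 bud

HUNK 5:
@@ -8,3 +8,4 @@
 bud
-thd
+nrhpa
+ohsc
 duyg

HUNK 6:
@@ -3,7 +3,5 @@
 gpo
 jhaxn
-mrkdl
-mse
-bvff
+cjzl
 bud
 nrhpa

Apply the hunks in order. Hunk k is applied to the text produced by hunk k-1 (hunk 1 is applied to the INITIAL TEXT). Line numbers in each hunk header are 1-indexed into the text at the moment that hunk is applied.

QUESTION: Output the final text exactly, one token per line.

Hunk 1: at line 5 remove [iei] add [qrlfd,nqmlu] -> 10 lines: zuhso lhch gnuwf zvb mad qrlfd nqmlu thd duyg wyzu
Hunk 2: at line 2 remove [gnuwf,zvb] add [gpo,jhaxn] -> 10 lines: zuhso lhch gpo jhaxn mad qrlfd nqmlu thd duyg wyzu
Hunk 3: at line 4 remove [mad,qrlfd,nqmlu] add [hyvuy,bvff,bud] -> 10 lines: zuhso lhch gpo jhaxn hyvuy bvff bud thd duyg wyzu
Hunk 4: at line 3 remove [hyvuy] add [mrkdl,mse] -> 11 lines: zuhso lhch gpo jhaxn mrkdl mse bvff bud thd duyg wyzu
Hunk 5: at line 8 remove [thd] add [nrhpa,ohsc] -> 12 lines: zuhso lhch gpo jhaxn mrkdl mse bvff bud nrhpa ohsc duyg wyzu
Hunk 6: at line 3 remove [mrkdl,mse,bvff] add [cjzl] -> 10 lines: zuhso lhch gpo jhaxn cjzl bud nrhpa ohsc duyg wyzu

Answer: zuhso
lhch
gpo
jhaxn
cjzl
bud
nrhpa
ohsc
duyg
wyzu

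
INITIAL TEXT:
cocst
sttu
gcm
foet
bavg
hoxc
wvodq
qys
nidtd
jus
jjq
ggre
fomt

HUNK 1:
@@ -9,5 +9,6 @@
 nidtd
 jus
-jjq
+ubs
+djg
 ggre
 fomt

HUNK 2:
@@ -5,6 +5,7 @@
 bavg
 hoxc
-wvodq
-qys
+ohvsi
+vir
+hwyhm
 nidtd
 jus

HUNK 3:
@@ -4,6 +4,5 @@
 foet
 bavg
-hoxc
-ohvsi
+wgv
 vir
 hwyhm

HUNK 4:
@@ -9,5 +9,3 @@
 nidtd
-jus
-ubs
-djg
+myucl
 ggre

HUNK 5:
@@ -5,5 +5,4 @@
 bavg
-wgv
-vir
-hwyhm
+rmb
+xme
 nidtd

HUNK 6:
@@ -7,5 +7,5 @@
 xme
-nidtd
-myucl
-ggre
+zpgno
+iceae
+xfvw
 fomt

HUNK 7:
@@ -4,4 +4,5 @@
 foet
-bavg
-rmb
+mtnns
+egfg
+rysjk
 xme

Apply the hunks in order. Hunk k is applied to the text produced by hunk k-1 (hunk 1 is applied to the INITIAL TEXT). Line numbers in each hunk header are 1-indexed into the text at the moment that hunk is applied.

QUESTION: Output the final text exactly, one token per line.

Answer: cocst
sttu
gcm
foet
mtnns
egfg
rysjk
xme
zpgno
iceae
xfvw
fomt

Derivation:
Hunk 1: at line 9 remove [jjq] add [ubs,djg] -> 14 lines: cocst sttu gcm foet bavg hoxc wvodq qys nidtd jus ubs djg ggre fomt
Hunk 2: at line 5 remove [wvodq,qys] add [ohvsi,vir,hwyhm] -> 15 lines: cocst sttu gcm foet bavg hoxc ohvsi vir hwyhm nidtd jus ubs djg ggre fomt
Hunk 3: at line 4 remove [hoxc,ohvsi] add [wgv] -> 14 lines: cocst sttu gcm foet bavg wgv vir hwyhm nidtd jus ubs djg ggre fomt
Hunk 4: at line 9 remove [jus,ubs,djg] add [myucl] -> 12 lines: cocst sttu gcm foet bavg wgv vir hwyhm nidtd myucl ggre fomt
Hunk 5: at line 5 remove [wgv,vir,hwyhm] add [rmb,xme] -> 11 lines: cocst sttu gcm foet bavg rmb xme nidtd myucl ggre fomt
Hunk 6: at line 7 remove [nidtd,myucl,ggre] add [zpgno,iceae,xfvw] -> 11 lines: cocst sttu gcm foet bavg rmb xme zpgno iceae xfvw fomt
Hunk 7: at line 4 remove [bavg,rmb] add [mtnns,egfg,rysjk] -> 12 lines: cocst sttu gcm foet mtnns egfg rysjk xme zpgno iceae xfvw fomt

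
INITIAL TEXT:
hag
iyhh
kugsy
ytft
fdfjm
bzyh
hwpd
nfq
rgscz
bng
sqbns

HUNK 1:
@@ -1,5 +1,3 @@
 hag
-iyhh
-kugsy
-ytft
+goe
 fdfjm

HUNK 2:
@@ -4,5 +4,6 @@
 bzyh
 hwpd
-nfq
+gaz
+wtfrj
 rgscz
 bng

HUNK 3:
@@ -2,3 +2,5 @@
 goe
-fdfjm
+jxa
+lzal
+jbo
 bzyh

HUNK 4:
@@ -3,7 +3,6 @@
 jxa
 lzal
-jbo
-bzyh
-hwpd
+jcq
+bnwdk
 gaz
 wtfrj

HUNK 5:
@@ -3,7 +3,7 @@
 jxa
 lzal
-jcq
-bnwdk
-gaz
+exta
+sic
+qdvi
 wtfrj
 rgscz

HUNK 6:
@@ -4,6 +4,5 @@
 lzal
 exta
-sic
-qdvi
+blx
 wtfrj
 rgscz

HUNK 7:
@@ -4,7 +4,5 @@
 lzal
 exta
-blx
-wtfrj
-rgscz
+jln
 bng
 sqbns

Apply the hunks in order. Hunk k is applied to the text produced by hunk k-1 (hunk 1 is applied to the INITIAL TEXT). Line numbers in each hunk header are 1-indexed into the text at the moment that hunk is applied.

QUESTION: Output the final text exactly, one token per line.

Hunk 1: at line 1 remove [iyhh,kugsy,ytft] add [goe] -> 9 lines: hag goe fdfjm bzyh hwpd nfq rgscz bng sqbns
Hunk 2: at line 4 remove [nfq] add [gaz,wtfrj] -> 10 lines: hag goe fdfjm bzyh hwpd gaz wtfrj rgscz bng sqbns
Hunk 3: at line 2 remove [fdfjm] add [jxa,lzal,jbo] -> 12 lines: hag goe jxa lzal jbo bzyh hwpd gaz wtfrj rgscz bng sqbns
Hunk 4: at line 3 remove [jbo,bzyh,hwpd] add [jcq,bnwdk] -> 11 lines: hag goe jxa lzal jcq bnwdk gaz wtfrj rgscz bng sqbns
Hunk 5: at line 3 remove [jcq,bnwdk,gaz] add [exta,sic,qdvi] -> 11 lines: hag goe jxa lzal exta sic qdvi wtfrj rgscz bng sqbns
Hunk 6: at line 4 remove [sic,qdvi] add [blx] -> 10 lines: hag goe jxa lzal exta blx wtfrj rgscz bng sqbns
Hunk 7: at line 4 remove [blx,wtfrj,rgscz] add [jln] -> 8 lines: hag goe jxa lzal exta jln bng sqbns

Answer: hag
goe
jxa
lzal
exta
jln
bng
sqbns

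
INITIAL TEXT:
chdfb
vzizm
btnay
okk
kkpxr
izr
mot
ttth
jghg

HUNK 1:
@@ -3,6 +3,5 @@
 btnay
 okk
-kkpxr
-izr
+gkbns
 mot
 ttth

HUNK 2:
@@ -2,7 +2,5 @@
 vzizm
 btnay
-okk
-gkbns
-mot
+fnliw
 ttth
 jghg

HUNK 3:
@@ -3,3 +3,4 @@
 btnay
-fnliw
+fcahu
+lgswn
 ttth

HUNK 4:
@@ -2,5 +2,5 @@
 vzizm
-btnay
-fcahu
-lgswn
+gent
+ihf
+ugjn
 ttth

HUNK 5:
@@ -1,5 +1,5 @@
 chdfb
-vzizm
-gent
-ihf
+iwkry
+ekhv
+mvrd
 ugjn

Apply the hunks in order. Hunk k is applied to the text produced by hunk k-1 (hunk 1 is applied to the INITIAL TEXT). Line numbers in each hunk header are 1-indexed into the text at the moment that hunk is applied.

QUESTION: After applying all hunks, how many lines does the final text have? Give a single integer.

Hunk 1: at line 3 remove [kkpxr,izr] add [gkbns] -> 8 lines: chdfb vzizm btnay okk gkbns mot ttth jghg
Hunk 2: at line 2 remove [okk,gkbns,mot] add [fnliw] -> 6 lines: chdfb vzizm btnay fnliw ttth jghg
Hunk 3: at line 3 remove [fnliw] add [fcahu,lgswn] -> 7 lines: chdfb vzizm btnay fcahu lgswn ttth jghg
Hunk 4: at line 2 remove [btnay,fcahu,lgswn] add [gent,ihf,ugjn] -> 7 lines: chdfb vzizm gent ihf ugjn ttth jghg
Hunk 5: at line 1 remove [vzizm,gent,ihf] add [iwkry,ekhv,mvrd] -> 7 lines: chdfb iwkry ekhv mvrd ugjn ttth jghg
Final line count: 7

Answer: 7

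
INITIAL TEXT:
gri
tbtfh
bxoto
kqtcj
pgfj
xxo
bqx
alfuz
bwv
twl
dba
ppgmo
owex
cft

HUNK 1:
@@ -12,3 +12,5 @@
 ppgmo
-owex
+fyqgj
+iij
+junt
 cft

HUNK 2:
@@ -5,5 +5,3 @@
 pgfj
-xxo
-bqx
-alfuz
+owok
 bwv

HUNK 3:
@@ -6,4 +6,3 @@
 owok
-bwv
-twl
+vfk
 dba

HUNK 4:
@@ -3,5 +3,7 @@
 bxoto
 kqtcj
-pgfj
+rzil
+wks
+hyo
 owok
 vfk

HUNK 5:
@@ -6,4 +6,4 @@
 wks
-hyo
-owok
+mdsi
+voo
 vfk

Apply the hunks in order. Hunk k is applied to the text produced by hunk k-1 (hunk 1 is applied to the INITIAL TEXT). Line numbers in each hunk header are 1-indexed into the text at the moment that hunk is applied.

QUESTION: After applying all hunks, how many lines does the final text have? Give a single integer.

Answer: 15

Derivation:
Hunk 1: at line 12 remove [owex] add [fyqgj,iij,junt] -> 16 lines: gri tbtfh bxoto kqtcj pgfj xxo bqx alfuz bwv twl dba ppgmo fyqgj iij junt cft
Hunk 2: at line 5 remove [xxo,bqx,alfuz] add [owok] -> 14 lines: gri tbtfh bxoto kqtcj pgfj owok bwv twl dba ppgmo fyqgj iij junt cft
Hunk 3: at line 6 remove [bwv,twl] add [vfk] -> 13 lines: gri tbtfh bxoto kqtcj pgfj owok vfk dba ppgmo fyqgj iij junt cft
Hunk 4: at line 3 remove [pgfj] add [rzil,wks,hyo] -> 15 lines: gri tbtfh bxoto kqtcj rzil wks hyo owok vfk dba ppgmo fyqgj iij junt cft
Hunk 5: at line 6 remove [hyo,owok] add [mdsi,voo] -> 15 lines: gri tbtfh bxoto kqtcj rzil wks mdsi voo vfk dba ppgmo fyqgj iij junt cft
Final line count: 15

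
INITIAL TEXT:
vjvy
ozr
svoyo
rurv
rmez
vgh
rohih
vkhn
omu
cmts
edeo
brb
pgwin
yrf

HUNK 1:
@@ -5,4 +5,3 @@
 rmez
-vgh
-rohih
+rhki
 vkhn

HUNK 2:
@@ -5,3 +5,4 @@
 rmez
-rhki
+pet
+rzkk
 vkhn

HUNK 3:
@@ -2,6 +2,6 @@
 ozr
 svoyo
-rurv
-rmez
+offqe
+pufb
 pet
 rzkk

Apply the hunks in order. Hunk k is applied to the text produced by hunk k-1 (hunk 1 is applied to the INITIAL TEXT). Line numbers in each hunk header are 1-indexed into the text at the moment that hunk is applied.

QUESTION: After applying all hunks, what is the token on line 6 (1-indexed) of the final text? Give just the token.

Answer: pet

Derivation:
Hunk 1: at line 5 remove [vgh,rohih] add [rhki] -> 13 lines: vjvy ozr svoyo rurv rmez rhki vkhn omu cmts edeo brb pgwin yrf
Hunk 2: at line 5 remove [rhki] add [pet,rzkk] -> 14 lines: vjvy ozr svoyo rurv rmez pet rzkk vkhn omu cmts edeo brb pgwin yrf
Hunk 3: at line 2 remove [rurv,rmez] add [offqe,pufb] -> 14 lines: vjvy ozr svoyo offqe pufb pet rzkk vkhn omu cmts edeo brb pgwin yrf
Final line 6: pet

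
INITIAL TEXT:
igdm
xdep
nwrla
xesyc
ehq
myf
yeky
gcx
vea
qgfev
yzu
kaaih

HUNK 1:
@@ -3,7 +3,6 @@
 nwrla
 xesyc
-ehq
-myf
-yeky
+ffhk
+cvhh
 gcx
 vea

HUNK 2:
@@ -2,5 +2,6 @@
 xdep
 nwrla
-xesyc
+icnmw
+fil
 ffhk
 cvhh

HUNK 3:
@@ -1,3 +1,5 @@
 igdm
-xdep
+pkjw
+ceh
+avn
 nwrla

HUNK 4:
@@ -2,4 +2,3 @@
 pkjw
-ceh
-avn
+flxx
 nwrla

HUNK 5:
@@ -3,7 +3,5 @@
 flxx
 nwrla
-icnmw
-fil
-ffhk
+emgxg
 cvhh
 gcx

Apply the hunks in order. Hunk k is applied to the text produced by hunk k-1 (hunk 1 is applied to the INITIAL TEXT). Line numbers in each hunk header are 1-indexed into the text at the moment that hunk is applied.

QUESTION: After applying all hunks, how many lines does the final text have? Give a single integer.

Hunk 1: at line 3 remove [ehq,myf,yeky] add [ffhk,cvhh] -> 11 lines: igdm xdep nwrla xesyc ffhk cvhh gcx vea qgfev yzu kaaih
Hunk 2: at line 2 remove [xesyc] add [icnmw,fil] -> 12 lines: igdm xdep nwrla icnmw fil ffhk cvhh gcx vea qgfev yzu kaaih
Hunk 3: at line 1 remove [xdep] add [pkjw,ceh,avn] -> 14 lines: igdm pkjw ceh avn nwrla icnmw fil ffhk cvhh gcx vea qgfev yzu kaaih
Hunk 4: at line 2 remove [ceh,avn] add [flxx] -> 13 lines: igdm pkjw flxx nwrla icnmw fil ffhk cvhh gcx vea qgfev yzu kaaih
Hunk 5: at line 3 remove [icnmw,fil,ffhk] add [emgxg] -> 11 lines: igdm pkjw flxx nwrla emgxg cvhh gcx vea qgfev yzu kaaih
Final line count: 11

Answer: 11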